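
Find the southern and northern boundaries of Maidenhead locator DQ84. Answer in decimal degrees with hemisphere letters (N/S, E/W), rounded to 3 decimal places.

Field D=3, Q=16: +3·20° lon, +16·10° lat → SW at lon -120°, lat 70°.
Square 8, 4: +8·2° lon, +4·1° lat → SW at lon -104°, lat 74°.
Cell spans 2° lon × 1° lat.
south 74.000° N, north 75.000° N.

74.000° N, 75.000° N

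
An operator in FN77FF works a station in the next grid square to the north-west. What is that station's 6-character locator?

FN77eg

Longitude subsquare f = 5; −1 → 4 = e.
Latitude subsquare f = 5; +1 → 6 = g.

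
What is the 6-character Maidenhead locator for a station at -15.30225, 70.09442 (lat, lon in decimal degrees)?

MH54bq

Add 180° to longitude and 90° to latitude: 250.0944, 74.6977.
Field (20°×10°, letters A–R): 250.0944/20 → 12 → M, 74.6977/10 → 7 → H; chars MH.
Square (2°×1°, digits 0–9): 10.0944/2 → 5, 4.6977/1 → 4; chars 54.
Subsquare (5′×2.5′, letters a–x): 0.0944/0.0833333 → 1 → b, 0.6977/0.0416667 → 16 → q; chars bq.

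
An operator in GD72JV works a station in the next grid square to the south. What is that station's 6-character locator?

Latitude subsquare v = 21; −1 → 20 = u.
The longitude characters are unchanged.

GD72ju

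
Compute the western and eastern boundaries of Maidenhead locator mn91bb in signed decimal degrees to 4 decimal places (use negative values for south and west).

78.0833, 78.1667

Field M=12, N=13: +12·20° lon, +13·10° lat → SW at lon 60°, lat 40°.
Square 9, 1: +9·2° lon, +1·1° lat → SW at lon 78°, lat 41°.
Subsquare b=1, b=1: +1·0.0833333° lon, +1·0.0416667° lat → SW at lon 78.0833°, lat 41.0417°.
Cell spans 0.0833333° lon × 0.0416667° lat.
west 78.0833, east 78.1667.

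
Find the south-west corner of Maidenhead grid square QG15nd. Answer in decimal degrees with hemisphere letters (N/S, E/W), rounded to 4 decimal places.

24.8750° S, 143.0833° E

Field Q=16, G=6: +16·20° lon, +6·10° lat → SW at lon 140°, lat -30°.
Square 1, 5: +1·2° lon, +5·1° lat → SW at lon 142°, lat -25°.
Subsquare n=13, d=3: +13·0.0833333° lon, +3·0.0416667° lat → SW at lon 143.083°, lat -24.875°.
latitude 24.8750° S, longitude 143.0833° E.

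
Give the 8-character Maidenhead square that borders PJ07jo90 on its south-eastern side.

PJ07kn09

Longitude extended square 9; +1 → 10, wraps to 0, carry into subsquare.
Longitude subsquare j = 9; +1 → 10 = k.
Latitude extended square 0; −1 → -1, wraps to 9, carry into subsquare.
Latitude subsquare o = 14; −1 → 13 = n.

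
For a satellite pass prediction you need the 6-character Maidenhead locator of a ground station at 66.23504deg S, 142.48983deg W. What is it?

Shift to the Maidenhead origin (180°W, 90°S): lon 37.5102, lat 23.7650.
Field: lon ⌊37.5102/20⌋ = 1 → B; lat ⌊23.7650/10⌋ = 2 → C.
Square: lon ⌊17.5102/2⌋ = 8; lat ⌊3.7650/1⌋ = 3.
Subsquare: lon ⌊1.5102/0.0833333⌋ = 18 → s; lat ⌊0.7650/0.0416667⌋ = 18 → s.

BC83ss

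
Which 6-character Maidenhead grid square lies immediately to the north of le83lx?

LE84la

Latitude subsquare x = 23; +1 → 24, wraps to 0 = a, carry into square.
Latitude square 3; +1 → 4.
The longitude characters are unchanged.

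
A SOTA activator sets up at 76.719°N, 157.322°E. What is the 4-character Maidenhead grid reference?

Add 180° to longitude and 90° to latitude: 337.32, 166.72.
Field: lon ⌊337.32/20⌋ = 16 → Q; lat ⌊166.72/10⌋ = 16 → Q.
Square: lon ⌊17.32/2⌋ = 8; lat ⌊6.72/1⌋ = 6.

QQ86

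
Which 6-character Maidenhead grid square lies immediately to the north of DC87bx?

DC88ba

Latitude subsquare x = 23; +1 → 24, wraps to 0 = a, carry into square.
Latitude square 7; +1 → 8.
The longitude characters are unchanged.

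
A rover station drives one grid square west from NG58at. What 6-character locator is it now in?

NG48xt

Longitude subsquare a = 0; −1 → -1, wraps to 23 = x, carry into square.
Longitude square 5; −1 → 4.
The latitude characters are unchanged.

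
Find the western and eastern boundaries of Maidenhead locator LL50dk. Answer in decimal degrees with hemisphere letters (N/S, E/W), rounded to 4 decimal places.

50.2500° E, 50.3333° E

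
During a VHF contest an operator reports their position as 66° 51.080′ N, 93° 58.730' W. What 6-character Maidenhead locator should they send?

EP36au

Offset from 180°W / 90°S: lon 86.0212°, lat 156.8513°.
Field: 86.0212/20 → 4 → E, 156.8513/10 → 15 → P; chars EP.
Square: 6.0212/2 → 3, 6.8513/1 → 6; chars 36.
Subsquare: 0.0212/0.0833333 → 0 → a, 0.8513/0.0416667 → 20 → u; chars au.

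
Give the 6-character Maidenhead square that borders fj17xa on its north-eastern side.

FJ27ab

Longitude subsquare x = 23; +1 → 24, wraps to 0 = a, carry into square.
Longitude square 1; +1 → 2.
Latitude subsquare a = 0; +1 → 1 = b.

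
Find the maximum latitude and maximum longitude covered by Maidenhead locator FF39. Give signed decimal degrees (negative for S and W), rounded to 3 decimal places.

Field F=5, F=5: +5·20° lon, +5·10° lat → SW at lon -80°, lat -40°.
Square 3, 9: +3·2° lon, +9·1° lat → SW at lon -74°, lat -31°.
Cell spans 2° lon × 1° lat. NE corner is SW corner plus one full cell.
latitude -30.000, longitude -72.000.

-30.000, -72.000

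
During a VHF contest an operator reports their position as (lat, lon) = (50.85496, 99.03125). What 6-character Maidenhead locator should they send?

Shift to the Maidenhead origin (180°W, 90°S): lon 279.0312, lat 140.8550.
Field: lon ⌊279.0312/20⌋ = 13 → N; lat ⌊140.8550/10⌋ = 14 → O.
Square: lon ⌊19.0312/2⌋ = 9; lat ⌊0.8550/1⌋ = 0.
Subsquare: lon ⌊1.0312/0.0833333⌋ = 12 → m; lat ⌊0.8550/0.0416667⌋ = 20 → u.

NO90mu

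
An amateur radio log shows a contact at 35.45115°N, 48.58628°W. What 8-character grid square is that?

GM55qk98

Offset from 180°W / 90°S: lon 131.41372°, lat 125.45115°.
Field: lon ⌊131.41372/20⌋ = 6 → G; lat ⌊125.45115/10⌋ = 12 → M.
Square: lon ⌊11.41372/2⌋ = 5; lat ⌊5.45115/1⌋ = 5.
Subsquare: lon ⌊1.41372/0.0833333⌋ = 16 → q; lat ⌊0.45115/0.0416667⌋ = 10 → k.
Extended square: lon ⌊0.08039/0.00833333⌋ = 9; lat ⌊0.03448/0.00416667⌋ = 8.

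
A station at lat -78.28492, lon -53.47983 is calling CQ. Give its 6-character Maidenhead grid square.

GB31gr

Offset from 180°W / 90°S: lon 126.5202°, lat 11.7151°.
Field (20°×10°, letters A–R): 126.5202/20 → 6 → G, 11.7151/10 → 1 → B; chars GB.
Square (2°×1°, digits 0–9): 6.5202/2 → 3, 1.7151/1 → 1; chars 31.
Subsquare (5′×2.5′, letters a–x): 0.5202/0.0833333 → 6 → g, 0.7151/0.0416667 → 17 → r; chars gr.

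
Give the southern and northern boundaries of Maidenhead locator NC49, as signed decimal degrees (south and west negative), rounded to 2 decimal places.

Field N=13, C=2: +13·20° lon, +2·10° lat → SW at lon 80°, lat -70°.
Square 4, 9: +4·2° lon, +9·1° lat → SW at lon 88°, lat -61°.
Cell spans 2° lon × 1° lat.
south -61.00, north -60.00.

-61.00, -60.00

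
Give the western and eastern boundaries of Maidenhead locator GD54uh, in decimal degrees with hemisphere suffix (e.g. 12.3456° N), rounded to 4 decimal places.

48.3333° W, 48.2500° W

Field G=6, D=3: +6·20° lon, +3·10° lat → SW at lon -60°, lat -60°.
Square 5, 4: +5·2° lon, +4·1° lat → SW at lon -50°, lat -56°.
Subsquare u=20, h=7: +20·0.0833333° lon, +7·0.0416667° lat → SW at lon -48.3333°, lat -55.7083°.
Cell spans 0.0833333° lon × 0.0416667° lat.
west 48.3333° W, east 48.2500° W.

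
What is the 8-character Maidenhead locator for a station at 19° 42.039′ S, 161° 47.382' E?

RH00vh41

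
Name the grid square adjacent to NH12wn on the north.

NH12wo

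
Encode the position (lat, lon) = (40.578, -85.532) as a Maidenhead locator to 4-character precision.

EN70

Shift to the Maidenhead origin (180°W, 90°S): lon 94.47, lat 130.58.
Field: 94.47/20 → 4 → E, 130.58/10 → 13 → N; chars EN.
Square: 14.47/2 → 7, 0.58/1 → 0; chars 70.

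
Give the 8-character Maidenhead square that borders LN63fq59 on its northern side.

LN63fr50

Latitude extended square 9; +1 → 10, wraps to 0, carry into subsquare.
Latitude subsquare q = 16; +1 → 17 = r.
The longitude characters are unchanged.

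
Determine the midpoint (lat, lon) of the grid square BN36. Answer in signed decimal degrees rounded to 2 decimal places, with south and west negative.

Field B=1, N=13: +1·20° lon, +13·10° lat → SW at lon -160°, lat 40°.
Square 3, 6: +3·2° lon, +6·1° lat → SW at lon -154°, lat 46°.
Cell spans 2° lon × 1° lat. Centre is SW corner plus half of each.
latitude 46.50, longitude -153.00.

46.50, -153.00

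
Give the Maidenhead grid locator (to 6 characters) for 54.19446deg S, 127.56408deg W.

CD65ft

Add 180° to longitude and 90° to latitude: 52.4359, 35.8055.
Field (20°×10°, letters A–R): 52.4359/20 → 2 → C, 35.8055/10 → 3 → D; chars CD.
Square (2°×1°, digits 0–9): 12.4359/2 → 6, 5.8055/1 → 5; chars 65.
Subsquare (5′×2.5′, letters a–x): 0.4359/0.0833333 → 5 → f, 0.8055/0.0416667 → 19 → t; chars ft.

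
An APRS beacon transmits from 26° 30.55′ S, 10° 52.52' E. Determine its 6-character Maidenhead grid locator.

JG53kl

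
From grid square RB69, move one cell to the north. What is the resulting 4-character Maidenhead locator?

RC60

Latitude square 9; +1 → 10, wraps to 0, carry into field.
Latitude field B = 1; +1 → 2 = C.
The longitude characters are unchanged.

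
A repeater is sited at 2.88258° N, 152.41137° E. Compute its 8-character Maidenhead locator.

QJ62ev91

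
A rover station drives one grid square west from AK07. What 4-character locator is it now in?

RK97

Longitude square 0; −1 → -1, wraps to 9, carry into field.
Longitude field A = 0; −1 → -1, wraps to 17 = R, wrapping around the antimeridian.
The latitude characters are unchanged.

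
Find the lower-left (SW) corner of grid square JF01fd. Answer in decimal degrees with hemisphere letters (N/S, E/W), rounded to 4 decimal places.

Field J=9, F=5: +9·20° lon, +5·10° lat → SW at lon 0°, lat -40°.
Square 0, 1: +0·2° lon, +1·1° lat → SW at lon 0°, lat -39°.
Subsquare f=5, d=3: +5·0.0833333° lon, +3·0.0416667° lat → SW at lon 0.416667°, lat -38.875°.
latitude 38.8750° S, longitude 0.4167° E.

38.8750° S, 0.4167° E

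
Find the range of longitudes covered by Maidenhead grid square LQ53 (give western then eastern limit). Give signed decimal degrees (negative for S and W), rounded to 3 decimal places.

50.000, 52.000

Field L=11, Q=16: +11·20° lon, +16·10° lat → SW at lon 40°, lat 70°.
Square 5, 3: +5·2° lon, +3·1° lat → SW at lon 50°, lat 73°.
Cell spans 2° lon × 1° lat.
west 50.000, east 52.000.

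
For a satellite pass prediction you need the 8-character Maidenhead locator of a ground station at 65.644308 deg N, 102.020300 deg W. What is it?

Offset from 180°W / 90°S: lon 77.97970°, lat 155.64431°.
Field: 77.97970/20 → 3 → D, 155.64431/10 → 15 → P; chars DP.
Square: 17.97970/2 → 8, 5.64431/1 → 5; chars 85.
Subsquare: 1.97970/0.0833333 → 23 → x, 0.64431/0.0416667 → 15 → p; chars xp.
Extended square: 0.06303/0.00833333 → 7, 0.01931/0.00416667 → 4; chars 74.

DP85xp74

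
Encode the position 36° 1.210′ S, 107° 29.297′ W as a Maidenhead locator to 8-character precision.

Offset from 180°W / 90°S: lon 72.51172°, lat 53.97983°.
Field: 72.51172/20 → 3 → D, 53.97983/10 → 5 → F; chars DF.
Square: 12.51172/2 → 6, 3.97983/1 → 3; chars 63.
Subsquare: 0.51172/0.0833333 → 6 → g, 0.97983/0.0416667 → 23 → x; chars gx.
Extended square: 0.01172/0.00833333 → 1, 0.02150/0.00416667 → 5; chars 15.

DF63gx15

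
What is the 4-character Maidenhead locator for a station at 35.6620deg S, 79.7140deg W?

FF04

Add 180° to longitude and 90° to latitude: 100.29, 54.34.
Field (20°×10°, letters A–R): lon ⌊100.29/20⌋ = 5 → F; lat ⌊54.34/10⌋ = 5 → F.
Square (2°×1°, digits 0–9): lon ⌊0.29/2⌋ = 0; lat ⌊4.34/1⌋ = 4.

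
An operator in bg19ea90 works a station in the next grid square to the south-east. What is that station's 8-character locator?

BG18fx09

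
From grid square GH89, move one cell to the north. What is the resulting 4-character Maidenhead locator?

Latitude square 9; +1 → 10, wraps to 0, carry into field.
Latitude field H = 7; +1 → 8 = I.
The longitude characters are unchanged.

GI80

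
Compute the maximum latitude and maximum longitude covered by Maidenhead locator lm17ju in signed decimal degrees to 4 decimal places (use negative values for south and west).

37.8750, 42.8333

Field L=11, M=12: +11·20° lon, +12·10° lat → SW at lon 40°, lat 30°.
Square 1, 7: +1·2° lon, +7·1° lat → SW at lon 42°, lat 37°.
Subsquare j=9, u=20: +9·0.0833333° lon, +20·0.0416667° lat → SW at lon 42.75°, lat 37.8333°.
Cell spans 0.0833333° lon × 0.0416667° lat. NE corner is SW corner plus one full cell.
latitude 37.8750, longitude 42.8333.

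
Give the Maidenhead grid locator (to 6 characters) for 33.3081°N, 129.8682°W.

Shift to the Maidenhead origin (180°W, 90°S): lon 50.1318, lat 123.3081.
Field: 50.1318/20 → 2 → C, 123.3081/10 → 12 → M; chars CM.
Square: 10.1318/2 → 5, 3.3081/1 → 3; chars 53.
Subsquare: 0.1318/0.0833333 → 1 → b, 0.3081/0.0416667 → 7 → h; chars bh.

CM53bh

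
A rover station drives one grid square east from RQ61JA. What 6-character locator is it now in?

RQ61ka

Longitude subsquare j = 9; +1 → 10 = k.
The latitude characters are unchanged.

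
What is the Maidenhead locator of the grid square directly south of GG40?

Latitude square 0; −1 → -1, wraps to 9, carry into field.
Latitude field G = 6; −1 → 5 = F.
The longitude characters are unchanged.

GF49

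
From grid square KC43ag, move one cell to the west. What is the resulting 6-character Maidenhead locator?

KC33xg

Longitude subsquare a = 0; −1 → -1, wraps to 23 = x, carry into square.
Longitude square 4; −1 → 3.
The latitude characters are unchanged.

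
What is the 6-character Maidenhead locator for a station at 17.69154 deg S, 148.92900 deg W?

BH52mh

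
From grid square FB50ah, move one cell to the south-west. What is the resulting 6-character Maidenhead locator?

FB40xg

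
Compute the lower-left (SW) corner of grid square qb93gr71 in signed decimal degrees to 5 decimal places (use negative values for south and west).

-76.28750, 158.55833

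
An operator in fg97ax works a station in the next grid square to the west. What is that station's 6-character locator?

Longitude subsquare a = 0; −1 → -1, wraps to 23 = x, carry into square.
Longitude square 9; −1 → 8.
The latitude characters are unchanged.

FG87xx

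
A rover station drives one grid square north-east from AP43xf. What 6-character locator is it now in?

AP53ag

Longitude subsquare x = 23; +1 → 24, wraps to 0 = a, carry into square.
Longitude square 4; +1 → 5.
Latitude subsquare f = 5; +1 → 6 = g.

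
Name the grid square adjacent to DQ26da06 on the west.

Longitude extended square 0; −1 → -1, wraps to 9, carry into subsquare.
Longitude subsquare d = 3; −1 → 2 = c.
The latitude characters are unchanged.

DQ26ca96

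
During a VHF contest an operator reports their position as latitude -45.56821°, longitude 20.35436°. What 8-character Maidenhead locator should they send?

KE04ek23

Add 180° to longitude and 90° to latitude: 200.35436, 44.43179.
Field: 200.35436/20 → 10 → K, 44.43179/10 → 4 → E; chars KE.
Square: 0.35436/2 → 0, 4.43179/1 → 4; chars 04.
Subsquare: 0.35436/0.0833333 → 4 → e, 0.43179/0.0416667 → 10 → k; chars ek.
Extended square: 0.02103/0.00833333 → 2, 0.01512/0.00416667 → 3; chars 23.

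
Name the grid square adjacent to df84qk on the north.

DF84ql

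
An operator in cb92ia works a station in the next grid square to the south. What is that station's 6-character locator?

CB91ix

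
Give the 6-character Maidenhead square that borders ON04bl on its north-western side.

Longitude subsquare b = 1; −1 → 0 = a.
Latitude subsquare l = 11; +1 → 12 = m.

ON04am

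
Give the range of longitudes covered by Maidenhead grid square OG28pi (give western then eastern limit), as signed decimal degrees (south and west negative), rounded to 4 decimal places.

Field O=14, G=6: +14·20° lon, +6·10° lat → SW at lon 100°, lat -30°.
Square 2, 8: +2·2° lon, +8·1° lat → SW at lon 104°, lat -22°.
Subsquare p=15, i=8: +15·0.0833333° lon, +8·0.0416667° lat → SW at lon 105.25°, lat -21.6667°.
Cell spans 0.0833333° lon × 0.0416667° lat.
west 105.2500, east 105.3333.

105.2500, 105.3333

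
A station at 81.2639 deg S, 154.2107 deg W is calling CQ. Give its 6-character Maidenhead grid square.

Add 180° to longitude and 90° to latitude: 25.7893, 8.7361.
Field: lon ⌊25.7893/20⌋ = 1 → B; lat ⌊8.7361/10⌋ = 0 → A.
Square: lon ⌊5.7893/2⌋ = 2; lat ⌊8.7361/1⌋ = 8.
Subsquare: lon ⌊1.7893/0.0833333⌋ = 21 → v; lat ⌊0.7361/0.0416667⌋ = 17 → r.

BA28vr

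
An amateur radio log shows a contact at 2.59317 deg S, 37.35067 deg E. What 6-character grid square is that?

KI87qj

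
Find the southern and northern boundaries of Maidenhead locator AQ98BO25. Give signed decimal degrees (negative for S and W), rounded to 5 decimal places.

78.60417, 78.60833

Field A=0, Q=16: +0·20° lon, +16·10° lat → SW at lon -180°, lat 70°.
Square 9, 8: +9·2° lon, +8·1° lat → SW at lon -162°, lat 78°.
Subsquare b=1, o=14: +1·0.0833333° lon, +14·0.0416667° lat → SW at lon -161.917°, lat 78.5833°.
Extended square 2, 5: +2·0.00833333° lon, +5·0.00416667° lat → SW at lon -161.9°, lat 78.6042°.
Cell spans 0.00833333° lon × 0.00416667° lat.
south 78.60417, north 78.60833.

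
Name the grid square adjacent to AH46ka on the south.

AH45kx

Latitude subsquare a = 0; −1 → -1, wraps to 23 = x, carry into square.
Latitude square 6; −1 → 5.
The longitude characters are unchanged.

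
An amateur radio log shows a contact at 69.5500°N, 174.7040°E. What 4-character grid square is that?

Add 180° to longitude and 90° to latitude: 354.70, 159.55.
Field: lon ⌊354.70/20⌋ = 17 → R; lat ⌊159.55/10⌋ = 15 → P.
Square: lon ⌊14.70/2⌋ = 7; lat ⌊9.55/1⌋ = 9.

RP79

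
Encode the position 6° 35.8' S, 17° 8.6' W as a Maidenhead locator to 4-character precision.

II13

Shift to the Maidenhead origin (180°W, 90°S): lon 162.86, lat 83.40.
Field (20°×10°, letters A–R): 162.86/20 → 8 → I, 83.40/10 → 8 → I; chars II.
Square (2°×1°, digits 0–9): 2.86/2 → 1, 3.40/1 → 3; chars 13.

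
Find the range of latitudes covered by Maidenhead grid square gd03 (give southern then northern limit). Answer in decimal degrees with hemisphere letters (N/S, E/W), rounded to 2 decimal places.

57.00° S, 56.00° S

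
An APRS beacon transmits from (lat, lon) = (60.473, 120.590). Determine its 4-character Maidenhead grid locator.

PP00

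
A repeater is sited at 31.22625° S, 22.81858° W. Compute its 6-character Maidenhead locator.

Add 180° to longitude and 90° to latitude: 157.1814, 58.7737.
Field: lon ⌊157.1814/20⌋ = 7 → H; lat ⌊58.7737/10⌋ = 5 → F.
Square: lon ⌊17.1814/2⌋ = 8; lat ⌊8.7737/1⌋ = 8.
Subsquare: lon ⌊1.1814/0.0833333⌋ = 14 → o; lat ⌊0.7737/0.0416667⌋ = 18 → s.

HF88os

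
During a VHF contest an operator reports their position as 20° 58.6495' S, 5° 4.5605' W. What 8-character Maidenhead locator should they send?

IG79la05

Shift to the Maidenhead origin (180°W, 90°S): lon 174.92399, lat 69.02251.
Field: lon ⌊174.92399/20⌋ = 8 → I; lat ⌊69.02251/10⌋ = 6 → G.
Square: lon ⌊14.92399/2⌋ = 7; lat ⌊9.02251/1⌋ = 9.
Subsquare: lon ⌊0.92399/0.0833333⌋ = 11 → l; lat ⌊0.02251/0.0416667⌋ = 0 → a.
Extended square: lon ⌊0.00732/0.00833333⌋ = 0; lat ⌊0.02251/0.00416667⌋ = 5.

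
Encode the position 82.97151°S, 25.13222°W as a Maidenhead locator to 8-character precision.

HA77ka46

Offset from 180°W / 90°S: lon 154.86778°, lat 7.02849°.
Field: lon ⌊154.86778/20⌋ = 7 → H; lat ⌊7.02849/10⌋ = 0 → A.
Square: lon ⌊14.86778/2⌋ = 7; lat ⌊7.02849/1⌋ = 7.
Subsquare: lon ⌊0.86778/0.0833333⌋ = 10 → k; lat ⌊0.02849/0.0416667⌋ = 0 → a.
Extended square: lon ⌊0.03445/0.00833333⌋ = 4; lat ⌊0.02849/0.00416667⌋ = 6.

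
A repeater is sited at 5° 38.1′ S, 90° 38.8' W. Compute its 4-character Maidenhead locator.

Add 180° to longitude and 90° to latitude: 89.35, 84.36.
Field: 89.35/20 → 4 → E, 84.36/10 → 8 → I; chars EI.
Square: 9.35/2 → 4, 4.36/1 → 4; chars 44.

EI44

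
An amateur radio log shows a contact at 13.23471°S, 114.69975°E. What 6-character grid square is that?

OH76is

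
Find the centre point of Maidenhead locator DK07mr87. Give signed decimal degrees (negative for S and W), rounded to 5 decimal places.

17.73958, -118.92917

Field D=3, K=10: +3·20° lon, +10·10° lat → SW at lon -120°, lat 10°.
Square 0, 7: +0·2° lon, +7·1° lat → SW at lon -120°, lat 17°.
Subsquare m=12, r=17: +12·0.0833333° lon, +17·0.0416667° lat → SW at lon -119°, lat 17.7083°.
Extended square 8, 7: +8·0.00833333° lon, +7·0.00416667° lat → SW at lon -118.933°, lat 17.7375°.
Cell spans 0.00833333° lon × 0.00416667° lat. Centre is SW corner plus half of each.
latitude 17.73958, longitude -118.92917.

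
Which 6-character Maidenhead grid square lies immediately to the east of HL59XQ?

Longitude subsquare x = 23; +1 → 24, wraps to 0 = a, carry into square.
Longitude square 5; +1 → 6.
The latitude characters are unchanged.

HL69aq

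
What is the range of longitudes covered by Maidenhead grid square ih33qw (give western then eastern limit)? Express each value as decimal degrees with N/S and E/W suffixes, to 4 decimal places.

12.6667° W, 12.5833° W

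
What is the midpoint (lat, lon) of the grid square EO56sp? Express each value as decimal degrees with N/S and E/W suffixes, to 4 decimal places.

56.6458° N, 88.4583° W

Field E=4, O=14: +4·20° lon, +14·10° lat → SW at lon -100°, lat 50°.
Square 5, 6: +5·2° lon, +6·1° lat → SW at lon -90°, lat 56°.
Subsquare s=18, p=15: +18·0.0833333° lon, +15·0.0416667° lat → SW at lon -88.5°, lat 56.625°.
Cell spans 0.0833333° lon × 0.0416667° lat. Centre is SW corner plus half of each.
latitude 56.6458° N, longitude 88.4583° W.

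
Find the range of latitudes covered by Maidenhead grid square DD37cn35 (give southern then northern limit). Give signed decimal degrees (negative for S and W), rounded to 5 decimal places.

Field D=3, D=3: +3·20° lon, +3·10° lat → SW at lon -120°, lat -60°.
Square 3, 7: +3·2° lon, +7·1° lat → SW at lon -114°, lat -53°.
Subsquare c=2, n=13: +2·0.0833333° lon, +13·0.0416667° lat → SW at lon -113.833°, lat -52.4583°.
Extended square 3, 5: +3·0.00833333° lon, +5·0.00416667° lat → SW at lon -113.808°, lat -52.4375°.
Cell spans 0.00833333° lon × 0.00416667° lat.
south -52.43750, north -52.43333.

-52.43750, -52.43333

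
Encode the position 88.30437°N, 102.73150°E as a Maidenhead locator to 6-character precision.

Offset from 180°W / 90°S: lon 282.7315°, lat 178.3044°.
Field: 282.7315/20 → 14 → O, 178.3044/10 → 17 → R; chars OR.
Square: 2.7315/2 → 1, 8.3044/1 → 8; chars 18.
Subsquare: 0.7315/0.0833333 → 8 → i, 0.3044/0.0416667 → 7 → h; chars ih.

OR18ih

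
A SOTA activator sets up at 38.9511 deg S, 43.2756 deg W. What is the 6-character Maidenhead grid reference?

Shift to the Maidenhead origin (180°W, 90°S): lon 136.7244, lat 51.0489.
Field (20°×10°, letters A–R): lon ⌊136.7244/20⌋ = 6 → G; lat ⌊51.0489/10⌋ = 5 → F.
Square (2°×1°, digits 0–9): lon ⌊16.7244/2⌋ = 8; lat ⌊1.0489/1⌋ = 1.
Subsquare (5′×2.5′, letters a–x): lon ⌊0.7244/0.0833333⌋ = 8 → i; lat ⌊0.0489/0.0416667⌋ = 1 → b.

GF81ib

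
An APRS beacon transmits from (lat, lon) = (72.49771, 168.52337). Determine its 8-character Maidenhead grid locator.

RQ42gl29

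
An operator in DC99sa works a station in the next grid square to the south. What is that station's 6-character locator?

DC98sx

Latitude subsquare a = 0; −1 → -1, wraps to 23 = x, carry into square.
Latitude square 9; −1 → 8.
The longitude characters are unchanged.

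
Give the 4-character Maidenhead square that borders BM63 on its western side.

Longitude square 6; −1 → 5.
The latitude characters are unchanged.

BM53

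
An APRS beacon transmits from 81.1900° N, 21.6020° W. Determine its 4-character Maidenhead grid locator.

HR91

Offset from 180°W / 90°S: lon 158.40°, lat 171.19°.
Field: lon ⌊158.40/20⌋ = 7 → H; lat ⌊171.19/10⌋ = 17 → R.
Square: lon ⌊18.40/2⌋ = 9; lat ⌊1.19/1⌋ = 1.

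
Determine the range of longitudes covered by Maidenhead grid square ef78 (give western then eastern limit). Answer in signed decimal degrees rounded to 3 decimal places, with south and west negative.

-86.000, -84.000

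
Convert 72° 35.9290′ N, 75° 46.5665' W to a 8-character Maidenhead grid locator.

FQ22co63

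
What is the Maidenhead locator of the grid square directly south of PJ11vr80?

PJ11vq89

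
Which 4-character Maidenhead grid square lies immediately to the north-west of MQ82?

MQ73

Longitude square 8; −1 → 7.
Latitude square 2; +1 → 3.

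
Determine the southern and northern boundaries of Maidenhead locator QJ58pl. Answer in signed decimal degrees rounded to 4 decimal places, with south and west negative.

8.4583, 8.5000

Field Q=16, J=9: +16·20° lon, +9·10° lat → SW at lon 140°, lat 0°.
Square 5, 8: +5·2° lon, +8·1° lat → SW at lon 150°, lat 8°.
Subsquare p=15, l=11: +15·0.0833333° lon, +11·0.0416667° lat → SW at lon 151.25°, lat 8.45833°.
Cell spans 0.0833333° lon × 0.0416667° lat.
south 8.4583, north 8.5000.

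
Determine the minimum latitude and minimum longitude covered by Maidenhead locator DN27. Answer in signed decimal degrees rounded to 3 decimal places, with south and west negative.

47.000, -116.000

Field D=3, N=13: +3·20° lon, +13·10° lat → SW at lon -120°, lat 40°.
Square 2, 7: +2·2° lon, +7·1° lat → SW at lon -116°, lat 47°.
latitude 47.000, longitude -116.000.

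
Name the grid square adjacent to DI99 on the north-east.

Longitude square 9; +1 → 10, wraps to 0, carry into field.
Longitude field D = 3; +1 → 4 = E.
Latitude square 9; +1 → 10, wraps to 0, carry into field.
Latitude field I = 8; +1 → 9 = J.

EJ00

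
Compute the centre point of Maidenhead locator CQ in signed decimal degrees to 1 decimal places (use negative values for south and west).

75.0, -130.0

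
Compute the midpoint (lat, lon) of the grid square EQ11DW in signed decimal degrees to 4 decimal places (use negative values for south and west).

Field E=4, Q=16: +4·20° lon, +16·10° lat → SW at lon -100°, lat 70°.
Square 1, 1: +1·2° lon, +1·1° lat → SW at lon -98°, lat 71°.
Subsquare d=3, w=22: +3·0.0833333° lon, +22·0.0416667° lat → SW at lon -97.75°, lat 71.9167°.
Cell spans 0.0833333° lon × 0.0416667° lat. Centre is SW corner plus half of each.
latitude 71.9375, longitude -97.7083.

71.9375, -97.7083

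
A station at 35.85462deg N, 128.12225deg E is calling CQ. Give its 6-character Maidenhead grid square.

PM45bu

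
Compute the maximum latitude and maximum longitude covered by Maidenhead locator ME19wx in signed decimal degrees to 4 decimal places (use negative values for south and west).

-40.0000, 63.9167

Field M=12, E=4: +12·20° lon, +4·10° lat → SW at lon 60°, lat -50°.
Square 1, 9: +1·2° lon, +9·1° lat → SW at lon 62°, lat -41°.
Subsquare w=22, x=23: +22·0.0833333° lon, +23·0.0416667° lat → SW at lon 63.8333°, lat -40.0417°.
Cell spans 0.0833333° lon × 0.0416667° lat. NE corner is SW corner plus one full cell.
latitude -40.0000, longitude 63.9167.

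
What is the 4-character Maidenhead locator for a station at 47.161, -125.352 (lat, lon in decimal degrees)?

CN77

Add 180° to longitude and 90° to latitude: 54.65, 137.16.
Field: 54.65/20 → 2 → C, 137.16/10 → 13 → N; chars CN.
Square: 14.65/2 → 7, 7.16/1 → 7; chars 77.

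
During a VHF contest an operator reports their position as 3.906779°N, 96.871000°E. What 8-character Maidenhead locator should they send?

Add 180° to longitude and 90° to latitude: 276.87100, 93.90678.
Field: 276.87100/20 → 13 → N, 93.90678/10 → 9 → J; chars NJ.
Square: 16.87100/2 → 8, 3.90678/1 → 3; chars 83.
Subsquare: 0.87100/0.0833333 → 10 → k, 0.90678/0.0416667 → 21 → v; chars kv.
Extended square: 0.03767/0.00833333 → 4, 0.03178/0.00416667 → 7; chars 47.

NJ83kv47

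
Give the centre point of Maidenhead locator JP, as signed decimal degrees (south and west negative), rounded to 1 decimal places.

65.0, 10.0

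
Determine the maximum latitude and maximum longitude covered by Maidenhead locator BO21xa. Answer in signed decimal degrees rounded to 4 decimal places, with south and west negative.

Field B=1, O=14: +1·20° lon, +14·10° lat → SW at lon -160°, lat 50°.
Square 2, 1: +2·2° lon, +1·1° lat → SW at lon -156°, lat 51°.
Subsquare x=23, a=0: +23·0.0833333° lon, +0·0.0416667° lat → SW at lon -154.083°, lat 51°.
Cell spans 0.0833333° lon × 0.0416667° lat. NE corner is SW corner plus one full cell.
latitude 51.0417, longitude -154.0000.

51.0417, -154.0000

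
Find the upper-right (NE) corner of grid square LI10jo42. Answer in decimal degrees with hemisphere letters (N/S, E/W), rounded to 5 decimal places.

9.40417° S, 42.79167° E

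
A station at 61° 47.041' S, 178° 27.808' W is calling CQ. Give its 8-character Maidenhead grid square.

AC08sf41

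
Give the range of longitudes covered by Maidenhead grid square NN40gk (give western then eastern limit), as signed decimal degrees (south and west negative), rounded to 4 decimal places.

88.5000, 88.5833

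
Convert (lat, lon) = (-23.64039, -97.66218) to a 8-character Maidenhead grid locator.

Add 180° to longitude and 90° to latitude: 82.33782, 66.35961.
Field (20°×10°, letters A–R): 82.33782/20 → 4 → E, 66.35961/10 → 6 → G; chars EG.
Square (2°×1°, digits 0–9): 2.33782/2 → 1, 6.35961/1 → 6; chars 16.
Subsquare (5′×2.5′, letters a–x): 0.33782/0.0833333 → 4 → e, 0.35961/0.0416667 → 8 → i; chars ei.
Extended square (30″×15″, digits 0–9): 0.00449/0.00833333 → 0, 0.02628/0.00416667 → 6; chars 06.

EG16ei06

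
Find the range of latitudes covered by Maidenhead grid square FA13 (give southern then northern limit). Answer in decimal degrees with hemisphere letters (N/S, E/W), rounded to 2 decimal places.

87.00° S, 86.00° S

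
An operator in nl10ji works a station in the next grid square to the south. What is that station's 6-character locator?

Latitude subsquare i = 8; −1 → 7 = h.
The longitude characters are unchanged.

NL10jh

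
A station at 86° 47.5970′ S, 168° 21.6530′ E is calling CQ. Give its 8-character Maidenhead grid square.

Shift to the Maidenhead origin (180°W, 90°S): lon 348.36088, lat 3.20672.
Field (20°×10°, letters A–R): lon ⌊348.36088/20⌋ = 17 → R; lat ⌊3.20672/10⌋ = 0 → A.
Square (2°×1°, digits 0–9): lon ⌊8.36088/2⌋ = 4; lat ⌊3.20672/1⌋ = 3.
Subsquare (5′×2.5′, letters a–x): lon ⌊0.36088/0.0833333⌋ = 4 → e; lat ⌊0.20672/0.0416667⌋ = 4 → e.
Extended square (30″×15″, digits 0–9): lon ⌊0.02755/0.00833333⌋ = 3; lat ⌊0.04005/0.00416667⌋ = 9.

RA43ee39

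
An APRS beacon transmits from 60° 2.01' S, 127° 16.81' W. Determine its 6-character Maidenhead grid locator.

CC69ix

Shift to the Maidenhead origin (180°W, 90°S): lon 52.7198, lat 29.9665.
Field (20°×10°, letters A–R): 52.7198/20 → 2 → C, 29.9665/10 → 2 → C; chars CC.
Square (2°×1°, digits 0–9): 12.7198/2 → 6, 9.9665/1 → 9; chars 69.
Subsquare (5′×2.5′, letters a–x): 0.7198/0.0833333 → 8 → i, 0.9665/0.0416667 → 23 → x; chars ix.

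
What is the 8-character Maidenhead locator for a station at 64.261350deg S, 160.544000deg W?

AC95rr47

Add 180° to longitude and 90° to latitude: 19.45600, 25.73865.
Field (20°×10°, letters A–R): lon ⌊19.45600/20⌋ = 0 → A; lat ⌊25.73865/10⌋ = 2 → C.
Square (2°×1°, digits 0–9): lon ⌊19.45600/2⌋ = 9; lat ⌊5.73865/1⌋ = 5.
Subsquare (5′×2.5′, letters a–x): lon ⌊1.45600/0.0833333⌋ = 17 → r; lat ⌊0.73865/0.0416667⌋ = 17 → r.
Extended square (30″×15″, digits 0–9): lon ⌊0.03933/0.00833333⌋ = 4; lat ⌊0.03032/0.00416667⌋ = 7.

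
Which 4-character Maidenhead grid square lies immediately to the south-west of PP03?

Longitude square 0; −1 → -1, wraps to 9, carry into field.
Longitude field P = 15; −1 → 14 = O.
Latitude square 3; −1 → 2.

OP92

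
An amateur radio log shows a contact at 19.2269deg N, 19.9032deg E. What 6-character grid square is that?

JK99wf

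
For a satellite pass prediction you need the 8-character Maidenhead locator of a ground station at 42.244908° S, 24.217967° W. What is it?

HE77vs31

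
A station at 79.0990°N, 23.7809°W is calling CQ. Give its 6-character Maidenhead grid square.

HQ89cc

Add 180° to longitude and 90° to latitude: 156.2191, 169.0990.
Field: lon ⌊156.2191/20⌋ = 7 → H; lat ⌊169.0990/10⌋ = 16 → Q.
Square: lon ⌊16.2191/2⌋ = 8; lat ⌊9.0990/1⌋ = 9.
Subsquare: lon ⌊0.2191/0.0833333⌋ = 2 → c; lat ⌊0.0990/0.0416667⌋ = 2 → c.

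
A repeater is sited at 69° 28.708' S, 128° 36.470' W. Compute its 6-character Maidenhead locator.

CC50qm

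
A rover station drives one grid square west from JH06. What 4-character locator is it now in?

Longitude square 0; −1 → -1, wraps to 9, carry into field.
Longitude field J = 9; −1 → 8 = I.
The latitude characters are unchanged.

IH96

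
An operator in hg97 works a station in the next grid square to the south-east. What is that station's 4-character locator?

Longitude square 9; +1 → 10, wraps to 0, carry into field.
Longitude field H = 7; +1 → 8 = I.
Latitude square 7; −1 → 6.

IG06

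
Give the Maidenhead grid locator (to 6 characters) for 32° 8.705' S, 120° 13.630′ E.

PF07cu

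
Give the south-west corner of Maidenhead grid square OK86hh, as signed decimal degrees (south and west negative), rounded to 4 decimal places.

16.2917, 116.5833

Field O=14, K=10: +14·20° lon, +10·10° lat → SW at lon 100°, lat 10°.
Square 8, 6: +8·2° lon, +6·1° lat → SW at lon 116°, lat 16°.
Subsquare h=7, h=7: +7·0.0833333° lon, +7·0.0416667° lat → SW at lon 116.583°, lat 16.2917°.
latitude 16.2917, longitude 116.5833.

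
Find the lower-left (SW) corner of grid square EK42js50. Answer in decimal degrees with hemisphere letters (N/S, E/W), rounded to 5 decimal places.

Field E=4, K=10: +4·20° lon, +10·10° lat → SW at lon -100°, lat 10°.
Square 4, 2: +4·2° lon, +2·1° lat → SW at lon -92°, lat 12°.
Subsquare j=9, s=18: +9·0.0833333° lon, +18·0.0416667° lat → SW at lon -91.25°, lat 12.75°.
Extended square 5, 0: +5·0.00833333° lon, +0·0.00416667° lat → SW at lon -91.2083°, lat 12.75°.
latitude 12.75000° N, longitude 91.20833° W.

12.75000° N, 91.20833° W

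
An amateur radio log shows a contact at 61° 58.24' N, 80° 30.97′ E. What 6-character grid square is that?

NP01gx

Shift to the Maidenhead origin (180°W, 90°S): lon 260.5162, lat 151.9707.
Field (20°×10°, letters A–R): 260.5162/20 → 13 → N, 151.9707/10 → 15 → P; chars NP.
Square (2°×1°, digits 0–9): 0.5162/2 → 0, 1.9707/1 → 1; chars 01.
Subsquare (5′×2.5′, letters a–x): 0.5162/0.0833333 → 6 → g, 0.9707/0.0416667 → 23 → x; chars gx.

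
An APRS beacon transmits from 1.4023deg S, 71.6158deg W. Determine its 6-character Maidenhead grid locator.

Add 180° to longitude and 90° to latitude: 108.3842, 88.5977.
Field (20°×10°, letters A–R): 108.3842/20 → 5 → F, 88.5977/10 → 8 → I; chars FI.
Square (2°×1°, digits 0–9): 8.3842/2 → 4, 8.5977/1 → 8; chars 48.
Subsquare (5′×2.5′, letters a–x): 0.3842/0.0833333 → 4 → e, 0.5977/0.0416667 → 14 → o; chars eo.

FI48eo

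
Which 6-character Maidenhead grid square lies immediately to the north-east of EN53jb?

EN53kc

Longitude subsquare j = 9; +1 → 10 = k.
Latitude subsquare b = 1; +1 → 2 = c.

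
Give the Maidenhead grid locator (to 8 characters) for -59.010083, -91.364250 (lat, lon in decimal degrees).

ED40hx67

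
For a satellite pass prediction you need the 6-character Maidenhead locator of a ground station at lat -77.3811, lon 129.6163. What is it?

PB42to

Offset from 180°W / 90°S: lon 309.6163°, lat 12.6189°.
Field: 309.6163/20 → 15 → P, 12.6189/10 → 1 → B; chars PB.
Square: 9.6163/2 → 4, 2.6189/1 → 2; chars 42.
Subsquare: 1.6163/0.0833333 → 19 → t, 0.6189/0.0416667 → 14 → o; chars to.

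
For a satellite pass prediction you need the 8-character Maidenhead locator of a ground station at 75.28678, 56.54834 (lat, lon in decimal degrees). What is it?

Offset from 180°W / 90°S: lon 236.54834°, lat 165.28678°.
Field: 236.54834/20 → 11 → L, 165.28678/10 → 16 → Q; chars LQ.
Square: 16.54834/2 → 8, 5.28678/1 → 5; chars 85.
Subsquare: 0.54834/0.0833333 → 6 → g, 0.28678/0.0416667 → 6 → g; chars gg.
Extended square: 0.04834/0.00833333 → 5, 0.03678/0.00416667 → 8; chars 58.

LQ85gg58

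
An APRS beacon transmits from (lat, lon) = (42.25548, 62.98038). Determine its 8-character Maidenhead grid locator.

MN12lg71

Offset from 180°W / 90°S: lon 242.98038°, lat 132.25548°.
Field: 242.98038/20 → 12 → M, 132.25548/10 → 13 → N; chars MN.
Square: 2.98038/2 → 1, 2.25548/1 → 2; chars 12.
Subsquare: 0.98038/0.0833333 → 11 → l, 0.25548/0.0416667 → 6 → g; chars lg.
Extended square: 0.06371/0.00833333 → 7, 0.00548/0.00416667 → 1; chars 71.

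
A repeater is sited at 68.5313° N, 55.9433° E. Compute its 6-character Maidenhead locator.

Offset from 180°W / 90°S: lon 235.9433°, lat 158.5313°.
Field (20°×10°, letters A–R): 235.9433/20 → 11 → L, 158.5313/10 → 15 → P; chars LP.
Square (2°×1°, digits 0–9): 15.9433/2 → 7, 8.5313/1 → 8; chars 78.
Subsquare (5′×2.5′, letters a–x): 1.9433/0.0833333 → 23 → x, 0.5313/0.0416667 → 12 → m; chars xm.

LP78xm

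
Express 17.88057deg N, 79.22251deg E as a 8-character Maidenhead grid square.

MK97ov61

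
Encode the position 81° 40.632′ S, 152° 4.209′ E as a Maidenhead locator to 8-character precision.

Offset from 180°W / 90°S: lon 332.07015°, lat 8.32280°.
Field: 332.07015/20 → 16 → Q, 8.32280/10 → 0 → A; chars QA.
Square: 12.07015/2 → 6, 8.32280/1 → 8; chars 68.
Subsquare: 0.07015/0.0833333 → 0 → a, 0.32280/0.0416667 → 7 → h; chars ah.
Extended square: 0.07015/0.00833333 → 8, 0.03113/0.00416667 → 7; chars 87.

QA68ah87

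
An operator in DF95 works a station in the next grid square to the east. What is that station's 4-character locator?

EF05

Longitude square 9; +1 → 10, wraps to 0, carry into field.
Longitude field D = 3; +1 → 4 = E.
The latitude characters are unchanged.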